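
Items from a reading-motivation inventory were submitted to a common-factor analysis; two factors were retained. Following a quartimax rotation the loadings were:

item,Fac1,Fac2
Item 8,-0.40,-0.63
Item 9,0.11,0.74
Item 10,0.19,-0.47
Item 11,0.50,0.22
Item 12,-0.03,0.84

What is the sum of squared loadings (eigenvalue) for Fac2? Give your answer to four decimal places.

SS loadings for Fac2 = (-0.63)² + 0.74² + (-0.47)² + 0.22² + 0.84² = 0.3969 + 0.5476 + 0.2209 + 0.0484 + 0.7056 = 1.9194

1.9194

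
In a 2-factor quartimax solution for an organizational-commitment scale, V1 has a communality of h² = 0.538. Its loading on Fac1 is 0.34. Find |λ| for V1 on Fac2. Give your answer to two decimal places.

0.65

Under orthogonal rotation h² = Σλ², so λ_Fac2² = h² − (0.1156) = 0.538 − 0.1156 = 0.4224.
|λ| = √0.4224 = 0.6499.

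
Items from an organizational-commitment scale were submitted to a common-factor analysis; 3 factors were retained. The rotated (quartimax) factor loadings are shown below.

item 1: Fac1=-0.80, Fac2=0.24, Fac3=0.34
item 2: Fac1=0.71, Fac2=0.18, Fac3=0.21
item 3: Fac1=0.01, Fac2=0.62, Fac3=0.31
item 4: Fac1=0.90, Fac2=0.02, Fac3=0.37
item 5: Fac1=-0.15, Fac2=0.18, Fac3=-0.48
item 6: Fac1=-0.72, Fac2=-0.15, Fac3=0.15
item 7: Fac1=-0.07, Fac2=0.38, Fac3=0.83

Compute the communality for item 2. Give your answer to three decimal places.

0.581

h² = 0.71² + 0.18² + 0.21² = 0.5041 + 0.0324 + 0.0441 = 0.5806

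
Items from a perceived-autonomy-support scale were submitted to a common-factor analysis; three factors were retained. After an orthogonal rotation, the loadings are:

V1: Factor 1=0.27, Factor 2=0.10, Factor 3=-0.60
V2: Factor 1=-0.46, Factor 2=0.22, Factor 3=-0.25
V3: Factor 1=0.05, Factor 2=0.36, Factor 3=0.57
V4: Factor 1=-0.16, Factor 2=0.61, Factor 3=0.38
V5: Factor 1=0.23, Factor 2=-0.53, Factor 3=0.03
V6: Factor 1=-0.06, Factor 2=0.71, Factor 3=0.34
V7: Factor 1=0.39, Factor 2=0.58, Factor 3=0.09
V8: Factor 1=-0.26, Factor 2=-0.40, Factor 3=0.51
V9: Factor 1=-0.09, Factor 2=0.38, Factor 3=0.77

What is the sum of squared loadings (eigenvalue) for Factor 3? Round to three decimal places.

SS loadings for Factor 3 = (-0.60)² + (-0.25)² + 0.57² + 0.38² + 0.03² + 0.34² + 0.09² + 0.51² + 0.77² = 0.3600 + 0.0625 + 0.3249 + 0.1444 + 0.0009 + 0.1156 + 0.0081 + 0.2601 + 0.5929 = 1.8694

1.869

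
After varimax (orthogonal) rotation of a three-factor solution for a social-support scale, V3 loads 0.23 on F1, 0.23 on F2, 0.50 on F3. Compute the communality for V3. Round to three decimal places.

h² = 0.23² + 0.23² + 0.50² = 0.0529 + 0.0529 + 0.2500 = 0.3558

0.356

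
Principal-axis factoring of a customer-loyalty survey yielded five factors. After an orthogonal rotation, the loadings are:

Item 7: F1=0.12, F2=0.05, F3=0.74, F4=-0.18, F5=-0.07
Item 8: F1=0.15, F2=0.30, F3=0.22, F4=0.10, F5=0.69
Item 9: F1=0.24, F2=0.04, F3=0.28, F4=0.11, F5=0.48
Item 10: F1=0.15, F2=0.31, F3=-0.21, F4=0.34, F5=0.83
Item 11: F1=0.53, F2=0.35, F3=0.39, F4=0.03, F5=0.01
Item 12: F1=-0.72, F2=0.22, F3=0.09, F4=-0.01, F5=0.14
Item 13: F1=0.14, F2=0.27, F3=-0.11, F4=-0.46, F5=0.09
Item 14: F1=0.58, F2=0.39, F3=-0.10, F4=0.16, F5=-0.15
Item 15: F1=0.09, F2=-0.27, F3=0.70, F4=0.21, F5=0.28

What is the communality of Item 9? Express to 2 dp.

0.38

h² = 0.24² + 0.04² + 0.28² + 0.11² + 0.48² = 0.0576 + 0.0016 + 0.0784 + 0.0121 + 0.2304 = 0.3801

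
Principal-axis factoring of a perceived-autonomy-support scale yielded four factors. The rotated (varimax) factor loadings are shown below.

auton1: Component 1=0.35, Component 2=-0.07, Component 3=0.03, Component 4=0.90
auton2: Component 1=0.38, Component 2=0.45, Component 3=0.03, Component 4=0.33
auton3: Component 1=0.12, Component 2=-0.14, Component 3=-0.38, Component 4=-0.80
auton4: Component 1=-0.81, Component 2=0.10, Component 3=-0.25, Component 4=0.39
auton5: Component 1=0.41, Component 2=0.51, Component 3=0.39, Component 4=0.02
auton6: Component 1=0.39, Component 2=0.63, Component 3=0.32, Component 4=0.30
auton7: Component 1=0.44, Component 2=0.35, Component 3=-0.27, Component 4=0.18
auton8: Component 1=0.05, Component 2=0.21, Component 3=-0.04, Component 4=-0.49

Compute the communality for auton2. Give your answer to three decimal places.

h² = 0.38² + 0.45² + 0.03² + 0.33² = 0.1444 + 0.2025 + 0.0009 + 0.1089 = 0.4567

0.457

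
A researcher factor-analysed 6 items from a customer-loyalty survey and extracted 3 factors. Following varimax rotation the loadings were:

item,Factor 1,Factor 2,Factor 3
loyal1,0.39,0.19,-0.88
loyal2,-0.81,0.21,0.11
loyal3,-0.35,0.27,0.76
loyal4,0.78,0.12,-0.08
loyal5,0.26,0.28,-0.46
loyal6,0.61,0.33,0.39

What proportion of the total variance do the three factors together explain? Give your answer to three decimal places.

0.678

SS loadings by factor: 1.9788, 0.3548, 1.7342; total = 4.0678.
Total variance with 6 standardized items is 6, so the solution explains 4.0678/6 = 0.6780.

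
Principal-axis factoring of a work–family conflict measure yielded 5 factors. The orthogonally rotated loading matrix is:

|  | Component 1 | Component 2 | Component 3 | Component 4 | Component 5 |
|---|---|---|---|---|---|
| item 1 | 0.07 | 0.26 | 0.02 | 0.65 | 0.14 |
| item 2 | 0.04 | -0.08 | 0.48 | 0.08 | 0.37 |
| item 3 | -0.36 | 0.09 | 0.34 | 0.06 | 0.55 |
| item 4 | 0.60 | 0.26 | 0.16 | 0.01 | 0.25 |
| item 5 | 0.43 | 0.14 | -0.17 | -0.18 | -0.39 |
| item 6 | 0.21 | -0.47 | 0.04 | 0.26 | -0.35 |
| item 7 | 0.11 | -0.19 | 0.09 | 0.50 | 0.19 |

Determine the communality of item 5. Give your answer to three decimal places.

0.418

h² = 0.43² + 0.14² + (-0.17)² + (-0.18)² + (-0.39)² = 0.1849 + 0.0196 + 0.0289 + 0.0324 + 0.1521 = 0.4179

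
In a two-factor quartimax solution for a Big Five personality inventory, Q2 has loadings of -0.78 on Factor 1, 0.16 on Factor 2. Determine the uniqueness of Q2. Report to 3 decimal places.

0.366

h² = (-0.78)² + 0.16² = 0.6084 + 0.0256 = 0.6340
Uniqueness u² = 1 − h² = 1 − 0.6340 = 0.3660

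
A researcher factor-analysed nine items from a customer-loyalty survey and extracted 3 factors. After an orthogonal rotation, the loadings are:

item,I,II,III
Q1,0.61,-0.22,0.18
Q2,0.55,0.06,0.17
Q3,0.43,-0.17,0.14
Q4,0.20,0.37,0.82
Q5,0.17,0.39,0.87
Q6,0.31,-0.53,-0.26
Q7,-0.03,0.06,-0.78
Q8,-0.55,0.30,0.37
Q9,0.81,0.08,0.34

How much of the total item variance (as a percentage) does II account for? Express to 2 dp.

SS loadings for II = (-0.22)² + 0.06² + (-0.17)² + 0.37² + 0.39² + (-0.53)² + 0.06² + 0.30² + 0.08² = 0.7508
With 9 standardized items, total variance = 9. Proportion = 0.7508/9 = 0.0834 → 8.34%.

8.34%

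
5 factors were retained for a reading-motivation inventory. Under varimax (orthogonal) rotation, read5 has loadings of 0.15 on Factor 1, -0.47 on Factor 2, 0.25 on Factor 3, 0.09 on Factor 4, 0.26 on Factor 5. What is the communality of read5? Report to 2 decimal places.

h² = 0.15² + (-0.47)² + 0.25² + 0.09² + 0.26² = 0.0225 + 0.2209 + 0.0625 + 0.0081 + 0.0676 = 0.3816

0.38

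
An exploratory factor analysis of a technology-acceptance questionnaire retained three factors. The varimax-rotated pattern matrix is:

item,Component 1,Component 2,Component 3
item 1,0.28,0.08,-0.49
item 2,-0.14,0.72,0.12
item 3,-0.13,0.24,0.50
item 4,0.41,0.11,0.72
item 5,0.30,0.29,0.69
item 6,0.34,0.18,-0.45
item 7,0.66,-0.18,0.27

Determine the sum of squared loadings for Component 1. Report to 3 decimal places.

SS loadings for Component 1 = 0.28² + (-0.14)² + (-0.13)² + 0.41² + 0.30² + 0.34² + 0.66² = 0.0784 + 0.0196 + 0.0169 + 0.1681 + 0.0900 + 0.1156 + 0.4356 = 0.9242

0.924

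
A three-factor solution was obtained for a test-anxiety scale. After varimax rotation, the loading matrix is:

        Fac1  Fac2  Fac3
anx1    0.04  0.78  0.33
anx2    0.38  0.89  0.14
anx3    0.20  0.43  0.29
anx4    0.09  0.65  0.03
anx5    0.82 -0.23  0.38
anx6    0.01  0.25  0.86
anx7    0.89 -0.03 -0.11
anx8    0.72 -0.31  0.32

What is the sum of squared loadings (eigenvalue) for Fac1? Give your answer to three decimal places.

2.177

SS loadings for Fac1 = 0.04² + 0.38² + 0.20² + 0.09² + 0.82² + 0.01² + 0.89² + 0.72² = 0.0016 + 0.1444 + 0.0400 + 0.0081 + 0.6724 + 0.0001 + 0.7921 + 0.5184 = 2.1771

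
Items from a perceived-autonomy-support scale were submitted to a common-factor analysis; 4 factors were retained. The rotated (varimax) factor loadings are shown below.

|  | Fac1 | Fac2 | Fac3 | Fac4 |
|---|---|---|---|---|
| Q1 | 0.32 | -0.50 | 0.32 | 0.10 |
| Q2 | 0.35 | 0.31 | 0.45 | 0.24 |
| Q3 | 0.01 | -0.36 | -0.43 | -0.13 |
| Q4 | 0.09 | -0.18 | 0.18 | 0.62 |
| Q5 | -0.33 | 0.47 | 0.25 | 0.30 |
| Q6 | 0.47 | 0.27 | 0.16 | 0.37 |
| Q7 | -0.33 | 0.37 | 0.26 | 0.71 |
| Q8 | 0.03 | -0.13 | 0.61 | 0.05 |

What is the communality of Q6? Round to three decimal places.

h² = 0.47² + 0.27² + 0.16² + 0.37² = 0.2209 + 0.0729 + 0.0256 + 0.1369 = 0.4563

0.456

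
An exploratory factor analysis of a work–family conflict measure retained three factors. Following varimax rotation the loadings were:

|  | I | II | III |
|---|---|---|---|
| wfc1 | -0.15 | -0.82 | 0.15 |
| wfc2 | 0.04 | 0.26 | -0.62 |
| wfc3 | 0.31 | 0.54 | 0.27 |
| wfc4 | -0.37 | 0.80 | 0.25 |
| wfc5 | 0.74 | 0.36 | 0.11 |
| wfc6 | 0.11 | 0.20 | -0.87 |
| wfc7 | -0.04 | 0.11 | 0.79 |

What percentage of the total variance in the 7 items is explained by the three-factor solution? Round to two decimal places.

SS loadings by factor: 0.8184, 1.8533, 1.9354; total = 4.6071.
Total variance with 7 standardized items is 7, so the solution explains 4.6071/7 = 0.6582 = 65.82%.

65.82%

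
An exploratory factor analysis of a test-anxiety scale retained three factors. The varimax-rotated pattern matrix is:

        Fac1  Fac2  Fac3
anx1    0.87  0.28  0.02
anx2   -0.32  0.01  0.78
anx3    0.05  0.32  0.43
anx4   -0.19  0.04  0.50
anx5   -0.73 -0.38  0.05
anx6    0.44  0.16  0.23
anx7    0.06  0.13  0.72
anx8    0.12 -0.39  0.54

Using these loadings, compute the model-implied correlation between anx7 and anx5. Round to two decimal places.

-0.06

r̂ = Σ λ_i·λ_j across factors = (0.06)(-0.73) + (0.13)(-0.38) + (0.72)(0.05)
  = -0.0438 -0.0494 +0.0360 = -0.0572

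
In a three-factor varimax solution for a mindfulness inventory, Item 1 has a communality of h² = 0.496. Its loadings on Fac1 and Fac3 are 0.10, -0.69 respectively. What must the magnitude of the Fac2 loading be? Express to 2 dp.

Under orthogonal rotation h² = Σλ², so λ_Fac2² = h² − (0.4861) = 0.496 − 0.4861 = 0.0099.
|λ| = √0.0099 = 0.0995.

0.10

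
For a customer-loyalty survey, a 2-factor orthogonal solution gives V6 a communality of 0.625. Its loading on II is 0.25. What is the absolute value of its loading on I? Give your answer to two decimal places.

0.75

Under orthogonal rotation h² = Σλ², so λ_I² = h² − (0.0625) = 0.625 − 0.0625 = 0.5625.
|λ| = √0.5625 = 0.7500.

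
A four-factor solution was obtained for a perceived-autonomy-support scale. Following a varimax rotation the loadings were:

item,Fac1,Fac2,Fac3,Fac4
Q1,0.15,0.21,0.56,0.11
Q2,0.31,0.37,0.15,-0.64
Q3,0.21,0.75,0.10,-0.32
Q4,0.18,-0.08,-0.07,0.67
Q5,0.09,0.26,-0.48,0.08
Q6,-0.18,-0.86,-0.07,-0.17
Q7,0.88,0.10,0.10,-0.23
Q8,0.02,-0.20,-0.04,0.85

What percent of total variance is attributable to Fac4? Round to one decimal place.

SS loadings for Fac4 = 0.11² + (-0.64)² + (-0.32)² + 0.67² + 0.08² + (-0.17)² + (-0.23)² + 0.85² = 1.7837
With 8 standardized items, total variance = 8. Proportion = 1.7837/8 = 0.2230 → 22.30%.

22.3%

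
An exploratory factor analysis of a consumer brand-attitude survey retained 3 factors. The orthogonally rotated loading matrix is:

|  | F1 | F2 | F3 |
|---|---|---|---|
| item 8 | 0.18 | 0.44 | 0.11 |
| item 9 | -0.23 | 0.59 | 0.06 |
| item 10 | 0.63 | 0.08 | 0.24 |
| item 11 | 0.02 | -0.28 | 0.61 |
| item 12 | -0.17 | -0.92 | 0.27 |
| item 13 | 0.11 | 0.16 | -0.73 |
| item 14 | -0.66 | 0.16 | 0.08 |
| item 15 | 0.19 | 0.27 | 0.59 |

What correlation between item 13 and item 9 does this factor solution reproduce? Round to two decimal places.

0.03

r̂ = Σ λ_i·λ_j across factors = (0.11)(-0.23) + (0.16)(0.59) + (-0.73)(0.06)
  = -0.0253 +0.0944 -0.0438 = 0.0253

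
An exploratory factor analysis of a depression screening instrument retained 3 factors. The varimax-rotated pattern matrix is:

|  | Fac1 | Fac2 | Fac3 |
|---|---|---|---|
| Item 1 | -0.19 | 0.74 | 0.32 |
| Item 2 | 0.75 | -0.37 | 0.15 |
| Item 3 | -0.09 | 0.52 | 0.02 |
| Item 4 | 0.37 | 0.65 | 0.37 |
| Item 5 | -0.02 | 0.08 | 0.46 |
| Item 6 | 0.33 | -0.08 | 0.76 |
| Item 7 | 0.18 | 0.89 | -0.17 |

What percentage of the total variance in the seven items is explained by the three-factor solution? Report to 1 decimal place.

Communalities: 0.6861, 0.7219, 0.2789, 0.6963, 0.2184, 0.6929, 0.8534; Σh² = 4.1479.
Total variance with 7 standardized items is 7, so the solution explains 4.1479/7 = 0.5926 = 59.26%.

59.3%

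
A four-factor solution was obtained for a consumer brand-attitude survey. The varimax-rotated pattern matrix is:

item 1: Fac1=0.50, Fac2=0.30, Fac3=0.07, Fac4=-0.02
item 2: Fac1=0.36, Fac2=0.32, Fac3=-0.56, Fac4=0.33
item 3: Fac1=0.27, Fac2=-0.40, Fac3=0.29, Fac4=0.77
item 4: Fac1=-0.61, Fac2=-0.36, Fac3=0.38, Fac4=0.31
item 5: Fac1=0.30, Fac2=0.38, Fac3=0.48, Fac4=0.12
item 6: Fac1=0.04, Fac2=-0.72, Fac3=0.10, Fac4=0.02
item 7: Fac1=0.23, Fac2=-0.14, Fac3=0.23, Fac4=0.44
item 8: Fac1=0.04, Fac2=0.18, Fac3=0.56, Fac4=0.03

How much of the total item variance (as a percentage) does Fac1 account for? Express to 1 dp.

12.1%

SS loadings for Fac1 = 0.50² + 0.36² + 0.27² + (-0.61)² + 0.30² + 0.04² + 0.23² + 0.04² = 0.9707
With 8 standardized items, total variance = 8. Proportion = 0.9707/8 = 0.1213 → 12.13%.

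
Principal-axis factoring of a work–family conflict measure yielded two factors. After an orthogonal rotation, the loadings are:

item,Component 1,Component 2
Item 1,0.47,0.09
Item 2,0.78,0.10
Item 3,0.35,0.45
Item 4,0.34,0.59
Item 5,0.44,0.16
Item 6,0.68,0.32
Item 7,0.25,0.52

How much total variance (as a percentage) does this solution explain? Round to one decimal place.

Communalities: 0.2290, 0.6184, 0.3250, 0.4637, 0.2192, 0.5648, 0.3329; Σh² = 2.7530.
Total variance with 7 standardized items is 7, so the solution explains 2.7530/7 = 0.3933 = 39.33%.

39.3%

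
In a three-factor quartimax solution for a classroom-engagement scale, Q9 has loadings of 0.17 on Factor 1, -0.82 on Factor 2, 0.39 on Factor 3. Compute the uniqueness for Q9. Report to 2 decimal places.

0.15

h² = 0.17² + (-0.82)² + 0.39² = 0.0289 + 0.6724 + 0.1521 = 0.8534
Uniqueness u² = 1 − h² = 1 − 0.8534 = 0.1466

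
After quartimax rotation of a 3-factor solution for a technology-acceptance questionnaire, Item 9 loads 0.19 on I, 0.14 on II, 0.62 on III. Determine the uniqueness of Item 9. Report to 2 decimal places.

h² = 0.19² + 0.14² + 0.62² = 0.0361 + 0.0196 + 0.3844 = 0.4401
Uniqueness u² = 1 − h² = 1 − 0.4401 = 0.5599

0.56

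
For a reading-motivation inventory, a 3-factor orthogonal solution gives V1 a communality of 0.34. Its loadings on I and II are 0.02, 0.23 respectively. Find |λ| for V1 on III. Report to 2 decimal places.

Under orthogonal rotation h² = Σλ², so λ_III² = h² − (0.0533) = 0.34 − 0.0533 = 0.2867.
|λ| = √0.2867 = 0.5354.

0.54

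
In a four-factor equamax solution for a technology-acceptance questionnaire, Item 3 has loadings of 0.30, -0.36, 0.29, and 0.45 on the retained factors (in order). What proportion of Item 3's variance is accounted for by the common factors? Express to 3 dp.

0.506

h² = 0.30² + (-0.36)² + 0.29² + 0.45² = 0.0900 + 0.1296 + 0.0841 + 0.2025 = 0.5062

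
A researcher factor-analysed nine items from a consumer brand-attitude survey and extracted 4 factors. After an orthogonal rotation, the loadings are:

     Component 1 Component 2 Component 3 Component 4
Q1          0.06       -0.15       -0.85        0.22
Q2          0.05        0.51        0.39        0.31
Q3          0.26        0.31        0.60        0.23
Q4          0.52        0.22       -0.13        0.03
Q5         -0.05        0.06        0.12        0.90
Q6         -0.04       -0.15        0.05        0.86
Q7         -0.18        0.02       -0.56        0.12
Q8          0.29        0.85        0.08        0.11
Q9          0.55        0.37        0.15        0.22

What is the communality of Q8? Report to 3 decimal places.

h² = 0.29² + 0.85² + 0.08² + 0.11² = 0.0841 + 0.7225 + 0.0064 + 0.0121 = 0.8251

0.825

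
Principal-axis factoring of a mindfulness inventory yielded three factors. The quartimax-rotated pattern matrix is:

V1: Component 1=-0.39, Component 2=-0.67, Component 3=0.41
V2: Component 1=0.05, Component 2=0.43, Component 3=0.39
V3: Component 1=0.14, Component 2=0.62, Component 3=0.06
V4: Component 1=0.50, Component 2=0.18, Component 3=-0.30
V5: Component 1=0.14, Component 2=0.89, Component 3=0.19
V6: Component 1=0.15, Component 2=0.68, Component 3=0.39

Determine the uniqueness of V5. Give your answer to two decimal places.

0.15

h² = 0.14² + 0.89² + 0.19² = 0.0196 + 0.7921 + 0.0361 = 0.8478
Uniqueness u² = 1 − h² = 1 − 0.8478 = 0.1522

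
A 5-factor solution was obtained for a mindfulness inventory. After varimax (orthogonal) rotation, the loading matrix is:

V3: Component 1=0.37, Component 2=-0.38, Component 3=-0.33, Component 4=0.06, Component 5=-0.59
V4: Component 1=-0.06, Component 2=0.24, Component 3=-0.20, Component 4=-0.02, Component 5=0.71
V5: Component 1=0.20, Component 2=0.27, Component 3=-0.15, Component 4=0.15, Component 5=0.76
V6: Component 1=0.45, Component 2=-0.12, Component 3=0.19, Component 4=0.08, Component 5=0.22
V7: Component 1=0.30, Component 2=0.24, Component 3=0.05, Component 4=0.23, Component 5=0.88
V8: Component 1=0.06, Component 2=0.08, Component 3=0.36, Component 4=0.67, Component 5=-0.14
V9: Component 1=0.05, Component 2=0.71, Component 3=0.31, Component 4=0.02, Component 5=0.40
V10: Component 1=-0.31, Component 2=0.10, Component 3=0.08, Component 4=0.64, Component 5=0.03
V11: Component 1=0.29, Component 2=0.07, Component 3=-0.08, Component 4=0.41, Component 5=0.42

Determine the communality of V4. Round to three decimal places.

0.606

h² = (-0.06)² + 0.24² + (-0.20)² + (-0.02)² + 0.71² = 0.0036 + 0.0576 + 0.0400 + 0.0004 + 0.5041 = 0.6057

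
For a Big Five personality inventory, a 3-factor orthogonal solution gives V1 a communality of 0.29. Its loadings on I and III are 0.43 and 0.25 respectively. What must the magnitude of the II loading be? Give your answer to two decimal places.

Under orthogonal rotation h² = Σλ², so λ_II² = h² − (0.2474) = 0.29 − 0.2474 = 0.0426.
|λ| = √0.0426 = 0.2064.

0.21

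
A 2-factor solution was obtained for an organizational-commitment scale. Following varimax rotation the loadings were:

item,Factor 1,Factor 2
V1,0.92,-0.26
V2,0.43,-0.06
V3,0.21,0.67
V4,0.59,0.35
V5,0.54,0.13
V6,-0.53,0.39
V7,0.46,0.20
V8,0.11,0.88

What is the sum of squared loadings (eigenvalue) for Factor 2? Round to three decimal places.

SS loadings for Factor 2 = (-0.26)² + (-0.06)² + 0.67² + 0.35² + 0.13² + 0.39² + 0.20² + 0.88² = 0.0676 + 0.0036 + 0.4489 + 0.1225 + 0.0169 + 0.1521 + 0.0400 + 0.7744 = 1.6260

1.626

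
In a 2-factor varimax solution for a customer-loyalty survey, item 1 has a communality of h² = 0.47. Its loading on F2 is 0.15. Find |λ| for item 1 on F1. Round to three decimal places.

Under orthogonal rotation h² = Σλ², so λ_F1² = h² − (0.0225) = 0.47 − 0.0225 = 0.4475.
|λ| = √0.4475 = 0.6690.

0.669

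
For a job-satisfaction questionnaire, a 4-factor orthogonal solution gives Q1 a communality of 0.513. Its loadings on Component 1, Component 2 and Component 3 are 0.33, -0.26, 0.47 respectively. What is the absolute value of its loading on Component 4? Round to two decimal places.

Under orthogonal rotation h² = Σλ², so λ_Component 4² = h² − (0.3974) = 0.513 − 0.3974 = 0.1156.
|λ| = √0.1156 = 0.3400.

0.34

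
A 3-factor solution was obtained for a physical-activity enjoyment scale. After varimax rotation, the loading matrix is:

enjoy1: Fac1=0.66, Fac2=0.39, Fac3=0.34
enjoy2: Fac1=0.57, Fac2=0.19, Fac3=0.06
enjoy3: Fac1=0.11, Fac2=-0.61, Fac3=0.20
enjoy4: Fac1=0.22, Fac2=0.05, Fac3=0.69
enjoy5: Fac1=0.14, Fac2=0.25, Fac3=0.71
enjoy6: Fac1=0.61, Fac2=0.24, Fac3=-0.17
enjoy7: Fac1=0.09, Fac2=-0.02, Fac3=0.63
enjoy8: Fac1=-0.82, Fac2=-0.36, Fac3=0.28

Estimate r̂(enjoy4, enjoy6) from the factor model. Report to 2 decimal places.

0.03

r̂ = Σ λ_i·λ_j across factors = (0.22)(0.61) + (0.05)(0.24) + (0.69)(-0.17)
  = +0.1342 +0.0120 -0.1173 = 0.0289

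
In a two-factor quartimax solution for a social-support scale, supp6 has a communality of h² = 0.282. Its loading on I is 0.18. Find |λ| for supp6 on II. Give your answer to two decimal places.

0.50

Under orthogonal rotation h² = Σλ², so λ_II² = h² − (0.0324) = 0.282 − 0.0324 = 0.2496.
|λ| = √0.2496 = 0.4996.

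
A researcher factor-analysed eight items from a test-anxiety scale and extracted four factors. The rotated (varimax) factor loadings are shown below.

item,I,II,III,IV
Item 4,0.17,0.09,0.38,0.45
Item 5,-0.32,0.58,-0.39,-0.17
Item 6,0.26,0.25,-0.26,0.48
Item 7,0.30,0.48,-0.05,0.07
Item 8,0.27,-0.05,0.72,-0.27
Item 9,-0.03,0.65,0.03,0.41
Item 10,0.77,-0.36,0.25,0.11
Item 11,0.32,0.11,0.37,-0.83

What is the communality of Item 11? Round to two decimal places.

h² = 0.32² + 0.11² + 0.37² + (-0.83)² = 0.1024 + 0.0121 + 0.1369 + 0.6889 = 0.9403

0.94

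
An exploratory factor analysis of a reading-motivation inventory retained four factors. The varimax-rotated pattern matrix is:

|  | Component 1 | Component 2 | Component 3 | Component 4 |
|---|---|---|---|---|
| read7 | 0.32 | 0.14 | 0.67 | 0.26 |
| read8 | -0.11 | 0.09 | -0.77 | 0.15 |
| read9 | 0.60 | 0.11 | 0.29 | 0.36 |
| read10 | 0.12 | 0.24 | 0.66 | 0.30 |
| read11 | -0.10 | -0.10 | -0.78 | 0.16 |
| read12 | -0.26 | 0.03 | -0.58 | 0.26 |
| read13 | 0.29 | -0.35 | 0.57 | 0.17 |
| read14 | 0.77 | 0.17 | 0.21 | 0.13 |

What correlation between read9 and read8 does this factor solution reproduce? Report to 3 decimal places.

-0.225

r̂ = Σ λ_i·λ_j across factors = (0.60)(-0.11) + (0.11)(0.09) + (0.29)(-0.77) + (0.36)(0.15)
  = -0.0660 +0.0099 -0.2233 +0.0540 = -0.2254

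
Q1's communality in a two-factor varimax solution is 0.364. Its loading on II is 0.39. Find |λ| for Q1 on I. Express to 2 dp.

Under orthogonal rotation h² = Σλ², so λ_I² = h² − (0.1521) = 0.364 − 0.1521 = 0.2119.
|λ| = √0.2119 = 0.4603.

0.46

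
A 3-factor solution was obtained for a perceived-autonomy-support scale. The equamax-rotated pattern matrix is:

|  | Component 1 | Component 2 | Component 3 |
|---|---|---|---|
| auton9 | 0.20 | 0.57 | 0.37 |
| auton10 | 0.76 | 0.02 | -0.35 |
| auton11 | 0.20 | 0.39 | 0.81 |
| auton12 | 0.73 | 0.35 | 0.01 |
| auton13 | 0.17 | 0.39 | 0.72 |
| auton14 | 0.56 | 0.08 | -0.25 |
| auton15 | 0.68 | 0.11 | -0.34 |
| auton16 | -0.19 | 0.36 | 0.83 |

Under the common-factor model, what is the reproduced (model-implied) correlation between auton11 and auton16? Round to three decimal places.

0.775

r̂ = Σ λ_i·λ_j across factors = (0.20)(-0.19) + (0.39)(0.36) + (0.81)(0.83)
  = -0.0380 +0.1404 +0.6723 = 0.7747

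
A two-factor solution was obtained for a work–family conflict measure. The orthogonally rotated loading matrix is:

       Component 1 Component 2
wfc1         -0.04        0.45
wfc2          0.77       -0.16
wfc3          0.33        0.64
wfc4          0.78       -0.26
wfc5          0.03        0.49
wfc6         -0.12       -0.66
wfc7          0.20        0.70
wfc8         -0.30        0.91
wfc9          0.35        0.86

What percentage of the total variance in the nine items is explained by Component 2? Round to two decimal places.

38.21%

SS loadings for Component 2 = 0.45² + (-0.16)² + 0.64² + (-0.26)² + 0.49² + (-0.66)² + 0.70² + 0.91² + 0.86² = 3.4387
With 9 standardized items, total variance = 9. Proportion = 3.4387/9 = 0.3821 → 38.21%.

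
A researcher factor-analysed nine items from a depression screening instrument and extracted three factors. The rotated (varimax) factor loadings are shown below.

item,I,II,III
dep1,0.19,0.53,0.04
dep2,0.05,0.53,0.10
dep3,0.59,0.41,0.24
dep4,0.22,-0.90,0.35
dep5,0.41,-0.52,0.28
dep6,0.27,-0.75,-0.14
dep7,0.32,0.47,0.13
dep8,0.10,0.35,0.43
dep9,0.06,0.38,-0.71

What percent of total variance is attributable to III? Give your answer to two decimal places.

SS loadings for III = 0.04² + 0.10² + 0.24² + 0.35² + 0.28² + (-0.14)² + 0.13² + 0.43² + (-0.71)² = 0.9956
With 9 standardized items, total variance = 9. Proportion = 0.9956/9 = 0.1106 → 11.06%.

11.06%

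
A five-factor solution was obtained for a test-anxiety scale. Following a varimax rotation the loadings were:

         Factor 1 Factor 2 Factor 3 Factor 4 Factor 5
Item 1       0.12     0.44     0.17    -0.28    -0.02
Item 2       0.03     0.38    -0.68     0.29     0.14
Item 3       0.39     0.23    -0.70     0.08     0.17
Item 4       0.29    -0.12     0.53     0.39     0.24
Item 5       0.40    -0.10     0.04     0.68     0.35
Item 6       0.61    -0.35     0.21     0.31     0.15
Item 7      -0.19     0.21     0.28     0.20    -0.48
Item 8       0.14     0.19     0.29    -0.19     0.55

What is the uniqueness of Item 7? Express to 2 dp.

0.57

h² = (-0.19)² + 0.21² + 0.28² + 0.20² + (-0.48)² = 0.0361 + 0.0441 + 0.0784 + 0.0400 + 0.2304 = 0.4290
Uniqueness u² = 1 − h² = 1 − 0.4290 = 0.5710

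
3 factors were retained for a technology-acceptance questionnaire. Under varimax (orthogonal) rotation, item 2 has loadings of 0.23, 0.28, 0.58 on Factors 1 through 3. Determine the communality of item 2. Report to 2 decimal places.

0.47

h² = 0.23² + 0.28² + 0.58² = 0.0529 + 0.0784 + 0.3364 = 0.4677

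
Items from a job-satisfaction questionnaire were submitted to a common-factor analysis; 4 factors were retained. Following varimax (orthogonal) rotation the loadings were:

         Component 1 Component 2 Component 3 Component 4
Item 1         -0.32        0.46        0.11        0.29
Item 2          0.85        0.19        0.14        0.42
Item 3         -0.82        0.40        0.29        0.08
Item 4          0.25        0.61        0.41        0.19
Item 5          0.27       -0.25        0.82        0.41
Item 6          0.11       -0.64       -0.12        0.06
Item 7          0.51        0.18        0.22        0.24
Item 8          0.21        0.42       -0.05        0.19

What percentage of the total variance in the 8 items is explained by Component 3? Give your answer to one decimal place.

SS loadings for Component 3 = 0.11² + 0.14² + 0.29² + 0.41² + 0.82² + (-0.12)² + 0.22² + (-0.05)² = 1.0216
With 8 standardized items, total variance = 8. Proportion = 1.0216/8 = 0.1277 → 12.77%.

12.8%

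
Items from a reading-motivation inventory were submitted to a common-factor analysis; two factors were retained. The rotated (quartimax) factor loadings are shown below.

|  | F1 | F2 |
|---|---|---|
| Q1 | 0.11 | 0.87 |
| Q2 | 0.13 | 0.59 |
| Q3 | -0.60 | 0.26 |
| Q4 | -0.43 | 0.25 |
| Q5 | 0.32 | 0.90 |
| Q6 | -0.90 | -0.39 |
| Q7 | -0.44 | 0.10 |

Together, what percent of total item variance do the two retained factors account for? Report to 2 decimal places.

55.53%

SS loadings by factor: 1.6799, 2.2072; total = 3.8871.
Total variance with 7 standardized items is 7, so the solution explains 3.8871/7 = 0.5553 = 55.53%.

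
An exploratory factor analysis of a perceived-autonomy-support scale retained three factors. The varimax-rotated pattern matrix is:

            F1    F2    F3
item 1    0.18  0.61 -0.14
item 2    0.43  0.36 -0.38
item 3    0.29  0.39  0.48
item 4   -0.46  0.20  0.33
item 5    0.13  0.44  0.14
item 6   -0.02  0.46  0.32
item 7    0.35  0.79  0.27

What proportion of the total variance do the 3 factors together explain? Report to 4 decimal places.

0.4392

SS loadings by factor: 0.6528, 1.7231, 0.6982; total = 3.0741.
Total variance with 7 standardized items is 7, so the solution explains 3.0741/7 = 0.4392.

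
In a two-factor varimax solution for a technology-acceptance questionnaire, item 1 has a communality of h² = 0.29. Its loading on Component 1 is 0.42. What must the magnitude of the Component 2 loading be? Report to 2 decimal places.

Under orthogonal rotation h² = Σλ², so λ_Component 2² = h² − (0.1764) = 0.29 − 0.1764 = 0.1136.
|λ| = √0.1136 = 0.3370.

0.34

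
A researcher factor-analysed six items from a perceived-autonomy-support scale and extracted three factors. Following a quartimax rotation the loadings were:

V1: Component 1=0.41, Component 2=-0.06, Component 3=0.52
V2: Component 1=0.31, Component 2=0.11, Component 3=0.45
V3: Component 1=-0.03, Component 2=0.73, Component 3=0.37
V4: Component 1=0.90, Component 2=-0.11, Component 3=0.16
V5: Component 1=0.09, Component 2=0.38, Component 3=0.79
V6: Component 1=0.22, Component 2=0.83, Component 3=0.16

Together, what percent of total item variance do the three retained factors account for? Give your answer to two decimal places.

SS loadings by factor: 1.1316, 1.3940, 1.2851; total = 3.8107.
Total variance with 6 standardized items is 6, so the solution explains 3.8107/6 = 0.6351 = 63.51%.

63.51%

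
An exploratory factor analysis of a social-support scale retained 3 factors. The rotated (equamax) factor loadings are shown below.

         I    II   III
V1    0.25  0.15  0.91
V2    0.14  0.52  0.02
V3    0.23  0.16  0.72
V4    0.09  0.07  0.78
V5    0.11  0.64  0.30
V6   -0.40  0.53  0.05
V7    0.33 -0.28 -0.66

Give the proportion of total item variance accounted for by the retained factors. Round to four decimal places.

Communalities: 0.9131, 0.2904, 0.5969, 0.6214, 0.5117, 0.4434, 0.6229; Σh² = 3.9998.
Total variance with 7 standardized items is 7, so the solution explains 3.9998/7 = 0.5714.

0.5714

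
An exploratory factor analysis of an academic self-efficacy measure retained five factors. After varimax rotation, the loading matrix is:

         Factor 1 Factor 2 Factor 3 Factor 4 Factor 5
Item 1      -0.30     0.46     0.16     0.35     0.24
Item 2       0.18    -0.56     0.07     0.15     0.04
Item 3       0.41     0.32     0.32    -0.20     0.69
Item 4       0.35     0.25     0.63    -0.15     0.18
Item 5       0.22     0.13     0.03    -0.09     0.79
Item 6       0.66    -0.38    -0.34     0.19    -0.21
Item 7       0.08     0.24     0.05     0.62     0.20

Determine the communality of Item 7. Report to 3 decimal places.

h² = 0.08² + 0.24² + 0.05² + 0.62² + 0.20² = 0.0064 + 0.0576 + 0.0025 + 0.3844 + 0.0400 = 0.4909

0.491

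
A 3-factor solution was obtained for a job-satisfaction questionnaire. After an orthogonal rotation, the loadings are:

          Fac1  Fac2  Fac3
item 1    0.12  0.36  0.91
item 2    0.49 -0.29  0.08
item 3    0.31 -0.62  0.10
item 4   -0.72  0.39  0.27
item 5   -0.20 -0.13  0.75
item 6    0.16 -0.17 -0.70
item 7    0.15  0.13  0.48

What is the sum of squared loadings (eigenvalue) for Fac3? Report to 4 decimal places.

SS loadings for Fac3 = 0.91² + 0.08² + 0.10² + 0.27² + 0.75² + (-0.70)² + 0.48² = 0.8281 + 0.0064 + 0.0100 + 0.0729 + 0.5625 + 0.4900 + 0.2304 = 2.2003

2.2003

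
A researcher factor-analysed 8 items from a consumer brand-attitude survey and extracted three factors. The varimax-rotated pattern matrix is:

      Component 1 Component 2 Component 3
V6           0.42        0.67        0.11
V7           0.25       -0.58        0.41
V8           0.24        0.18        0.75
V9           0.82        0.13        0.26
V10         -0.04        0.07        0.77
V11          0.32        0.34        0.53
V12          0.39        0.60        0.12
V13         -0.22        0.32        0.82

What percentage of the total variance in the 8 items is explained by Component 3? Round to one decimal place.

29.6%

SS loadings for Component 3 = 0.11² + 0.41² + 0.75² + 0.26² + 0.77² + 0.53² + 0.12² + 0.82² = 2.3709
With 8 standardized items, total variance = 8. Proportion = 2.3709/8 = 0.2964 → 29.64%.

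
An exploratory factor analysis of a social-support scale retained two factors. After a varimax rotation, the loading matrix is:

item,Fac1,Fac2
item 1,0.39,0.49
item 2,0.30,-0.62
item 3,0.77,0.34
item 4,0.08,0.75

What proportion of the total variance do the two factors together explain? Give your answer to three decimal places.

0.536

SS loadings by factor: 0.8414, 1.3026; total = 2.1440.
Total variance with 4 standardized items is 4, so the solution explains 2.1440/4 = 0.5360.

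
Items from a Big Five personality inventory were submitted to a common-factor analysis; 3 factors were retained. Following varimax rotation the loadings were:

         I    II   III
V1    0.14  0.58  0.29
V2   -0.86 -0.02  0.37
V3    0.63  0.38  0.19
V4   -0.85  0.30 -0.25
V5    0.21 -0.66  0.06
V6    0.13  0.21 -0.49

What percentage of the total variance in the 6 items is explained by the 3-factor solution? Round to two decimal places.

Communalities: 0.4401, 0.8769, 0.5774, 0.8750, 0.4833, 0.3011; Σh² = 3.5538.
Total variance with 6 standardized items is 6, so the solution explains 3.5538/6 = 0.5923 = 59.23%.

59.23%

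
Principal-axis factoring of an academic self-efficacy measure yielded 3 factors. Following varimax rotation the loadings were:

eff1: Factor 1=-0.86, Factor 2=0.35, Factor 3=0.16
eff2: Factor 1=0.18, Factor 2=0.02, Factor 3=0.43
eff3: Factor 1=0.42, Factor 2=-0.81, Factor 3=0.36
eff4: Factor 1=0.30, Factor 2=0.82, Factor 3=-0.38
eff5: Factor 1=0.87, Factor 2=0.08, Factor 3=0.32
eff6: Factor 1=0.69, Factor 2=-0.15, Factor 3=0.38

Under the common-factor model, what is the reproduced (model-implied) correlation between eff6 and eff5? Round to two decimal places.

r̂ = Σ λ_i·λ_j across factors = (0.69)(0.87) + (-0.15)(0.08) + (0.38)(0.32)
  = +0.6003 -0.0120 +0.1216 = 0.7099

0.71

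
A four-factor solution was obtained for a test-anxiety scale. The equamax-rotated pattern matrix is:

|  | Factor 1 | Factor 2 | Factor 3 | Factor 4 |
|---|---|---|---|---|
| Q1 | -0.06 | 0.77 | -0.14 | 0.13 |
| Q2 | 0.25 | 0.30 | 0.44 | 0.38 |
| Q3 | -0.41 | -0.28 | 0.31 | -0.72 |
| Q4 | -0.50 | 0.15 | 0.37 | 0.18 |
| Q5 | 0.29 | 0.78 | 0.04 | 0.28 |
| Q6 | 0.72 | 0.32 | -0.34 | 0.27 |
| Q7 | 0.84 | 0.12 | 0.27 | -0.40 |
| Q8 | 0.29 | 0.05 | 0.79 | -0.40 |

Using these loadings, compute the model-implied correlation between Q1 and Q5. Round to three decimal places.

0.614

r̂ = Σ λ_i·λ_j across factors = (-0.06)(0.29) + (0.77)(0.78) + (-0.14)(0.04) + (0.13)(0.28)
  = -0.0174 +0.6006 -0.0056 +0.0364 = 0.6140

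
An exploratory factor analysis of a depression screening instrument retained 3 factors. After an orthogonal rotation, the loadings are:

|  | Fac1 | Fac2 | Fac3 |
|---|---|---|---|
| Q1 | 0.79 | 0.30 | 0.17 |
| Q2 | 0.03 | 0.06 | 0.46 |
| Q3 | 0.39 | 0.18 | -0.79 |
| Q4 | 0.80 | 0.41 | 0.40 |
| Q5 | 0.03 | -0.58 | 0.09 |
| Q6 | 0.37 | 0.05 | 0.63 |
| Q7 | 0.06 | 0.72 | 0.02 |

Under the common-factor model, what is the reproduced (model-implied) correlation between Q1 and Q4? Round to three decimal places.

0.823

r̂ = Σ λ_i·λ_j across factors = (0.79)(0.80) + (0.30)(0.41) + (0.17)(0.40)
  = +0.6320 +0.1230 +0.0680 = 0.8230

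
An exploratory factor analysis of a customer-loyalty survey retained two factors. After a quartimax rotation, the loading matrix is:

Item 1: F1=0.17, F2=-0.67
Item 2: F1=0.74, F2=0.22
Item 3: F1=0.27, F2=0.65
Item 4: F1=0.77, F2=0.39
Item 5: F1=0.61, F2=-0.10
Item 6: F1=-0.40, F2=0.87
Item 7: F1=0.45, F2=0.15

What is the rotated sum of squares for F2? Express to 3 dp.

SS loadings for F2 = (-0.67)² + 0.22² + 0.65² + 0.39² + (-0.10)² + 0.87² + 0.15² = 0.4489 + 0.0484 + 0.4225 + 0.1521 + 0.0100 + 0.7569 + 0.0225 = 1.8613

1.861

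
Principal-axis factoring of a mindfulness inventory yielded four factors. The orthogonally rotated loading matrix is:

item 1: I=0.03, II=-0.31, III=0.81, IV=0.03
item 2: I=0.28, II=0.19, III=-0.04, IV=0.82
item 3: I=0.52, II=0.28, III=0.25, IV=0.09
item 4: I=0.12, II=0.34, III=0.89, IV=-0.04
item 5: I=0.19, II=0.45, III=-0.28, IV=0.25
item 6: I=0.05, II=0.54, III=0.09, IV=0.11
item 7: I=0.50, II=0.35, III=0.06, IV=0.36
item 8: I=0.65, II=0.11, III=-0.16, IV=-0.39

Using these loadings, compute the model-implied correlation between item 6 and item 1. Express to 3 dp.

r̂ = Σ λ_i·λ_j across factors = (0.05)(0.03) + (0.54)(-0.31) + (0.09)(0.81) + (0.11)(0.03)
  = +0.0015 -0.1674 +0.0729 +0.0033 = -0.0897

-0.090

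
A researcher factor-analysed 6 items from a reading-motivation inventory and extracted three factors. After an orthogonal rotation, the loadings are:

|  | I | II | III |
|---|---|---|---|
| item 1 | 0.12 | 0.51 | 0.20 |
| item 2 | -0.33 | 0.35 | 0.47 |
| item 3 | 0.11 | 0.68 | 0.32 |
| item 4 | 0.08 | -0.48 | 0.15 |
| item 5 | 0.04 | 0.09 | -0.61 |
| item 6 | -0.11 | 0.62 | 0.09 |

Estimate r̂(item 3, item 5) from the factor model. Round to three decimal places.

r̂ = Σ λ_i·λ_j across factors = (0.11)(0.04) + (0.68)(0.09) + (0.32)(-0.61)
  = +0.0044 +0.0612 -0.1952 = -0.1296

-0.130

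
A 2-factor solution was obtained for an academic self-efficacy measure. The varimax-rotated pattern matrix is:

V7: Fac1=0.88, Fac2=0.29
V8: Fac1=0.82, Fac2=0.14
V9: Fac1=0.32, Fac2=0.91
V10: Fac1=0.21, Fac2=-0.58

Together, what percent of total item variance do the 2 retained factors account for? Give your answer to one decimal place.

SS loadings by factor: 1.5933, 1.2682; total = 2.8615.
Total variance with 4 standardized items is 4, so the solution explains 2.8615/4 = 0.7154 = 71.54%.

71.5%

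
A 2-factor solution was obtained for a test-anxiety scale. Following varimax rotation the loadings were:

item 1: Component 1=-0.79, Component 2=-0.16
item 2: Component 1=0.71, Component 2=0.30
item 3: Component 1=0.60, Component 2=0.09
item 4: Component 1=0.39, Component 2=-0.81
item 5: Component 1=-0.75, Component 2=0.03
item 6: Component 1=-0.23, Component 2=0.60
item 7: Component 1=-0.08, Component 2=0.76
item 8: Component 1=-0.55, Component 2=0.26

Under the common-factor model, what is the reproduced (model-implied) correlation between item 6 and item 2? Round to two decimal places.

r̂ = Σ λ_i·λ_j across factors = (-0.23)(0.71) + (0.60)(0.30)
  = -0.1633 +0.1800 = 0.0167

0.02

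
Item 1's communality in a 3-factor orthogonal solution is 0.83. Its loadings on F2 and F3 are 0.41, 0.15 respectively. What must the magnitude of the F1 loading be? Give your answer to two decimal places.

Under orthogonal rotation h² = Σλ², so λ_F1² = h² − (0.1906) = 0.83 − 0.1906 = 0.6394.
|λ| = √0.6394 = 0.7996.

0.80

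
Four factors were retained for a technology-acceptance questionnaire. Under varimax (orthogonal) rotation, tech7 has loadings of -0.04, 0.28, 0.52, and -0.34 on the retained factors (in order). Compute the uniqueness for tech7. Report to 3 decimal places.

h² = (-0.04)² + 0.28² + 0.52² + (-0.34)² = 0.0016 + 0.0784 + 0.2704 + 0.1156 = 0.4660
Uniqueness u² = 1 − h² = 1 − 0.4660 = 0.5340

0.534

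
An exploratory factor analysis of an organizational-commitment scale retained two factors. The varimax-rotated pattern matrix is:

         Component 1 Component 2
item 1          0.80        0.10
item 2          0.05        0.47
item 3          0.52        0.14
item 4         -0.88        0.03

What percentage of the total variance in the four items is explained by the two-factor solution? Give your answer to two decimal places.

Communalities: 0.6500, 0.2234, 0.2900, 0.7753; Σh² = 1.9387.
Total variance with 4 standardized items is 4, so the solution explains 1.9387/4 = 0.4847 = 48.47%.

48.47%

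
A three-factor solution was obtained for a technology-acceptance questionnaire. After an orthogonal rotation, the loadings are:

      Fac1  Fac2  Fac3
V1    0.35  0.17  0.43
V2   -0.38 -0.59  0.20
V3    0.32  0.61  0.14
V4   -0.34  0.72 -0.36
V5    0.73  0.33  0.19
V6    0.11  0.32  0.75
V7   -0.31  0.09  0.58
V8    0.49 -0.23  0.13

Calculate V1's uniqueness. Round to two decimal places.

0.66

h² = 0.35² + 0.17² + 0.43² = 0.1225 + 0.0289 + 0.1849 = 0.3363
Uniqueness u² = 1 − h² = 1 − 0.3363 = 0.6637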